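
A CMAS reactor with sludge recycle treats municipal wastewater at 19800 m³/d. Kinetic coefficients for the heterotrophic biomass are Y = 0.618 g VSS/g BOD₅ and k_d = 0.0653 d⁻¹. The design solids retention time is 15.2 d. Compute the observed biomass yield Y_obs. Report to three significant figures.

Y_obs ≈ 0.310 g VSS/g BOD₅

Correct the yield for decay: Y_obs = Y/(1 + k_d θ_c) = 0.618 / (1 + 0.0653 × 15.2) = 0.618 / 1.993 = 0.3102.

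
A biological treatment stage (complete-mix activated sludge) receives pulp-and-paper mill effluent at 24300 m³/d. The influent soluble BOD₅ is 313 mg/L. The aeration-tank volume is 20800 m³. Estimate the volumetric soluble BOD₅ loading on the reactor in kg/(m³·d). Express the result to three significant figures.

L_v ≈ 0.366 kg soluble BOD₅/(m³·d)

L_v = Q S₀ / V = 24300 × 313 × 10⁻³ / 20800 = 0.3657 kg/(m³·d).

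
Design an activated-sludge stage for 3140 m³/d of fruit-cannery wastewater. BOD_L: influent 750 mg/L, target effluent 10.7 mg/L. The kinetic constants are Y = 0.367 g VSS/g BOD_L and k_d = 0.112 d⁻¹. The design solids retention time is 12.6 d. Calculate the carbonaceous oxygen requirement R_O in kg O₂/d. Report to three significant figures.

Correct the yield for decay: Y_obs = Y/(1 + k_d θ_c) = 0.367 / (1 + 0.112 × 12.6) = 0.367 / 2.411 = 0.1522.
Substrate removed = Q·(S₀ − S) = 3140 m³/d × (750 − 10.7) g/m³ = 2.32×10^6 g/d = 2321 kg/d.
Biomass synthesised: P_X = Y_obs × 2321 = 353.3 kg VSS/d.
Carbonaceous O₂ demand = substrate oxidised − cell-mass equivalent = 2321 − 1.42 × 353.3 = 1820 kg O₂/d.

R_O ≈ 1820 kg O₂/d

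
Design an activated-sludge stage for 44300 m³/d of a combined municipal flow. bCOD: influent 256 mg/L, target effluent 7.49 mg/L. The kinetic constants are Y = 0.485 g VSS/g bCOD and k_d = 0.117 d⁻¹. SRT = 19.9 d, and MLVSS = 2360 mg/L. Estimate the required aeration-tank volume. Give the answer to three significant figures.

V ≈ 13500 m³

Steady-state biomass mass balance: V·X·(1 + k_d·θ_c) = Y·Q·(S₀ − S)·θ_c, so V = 0.485 × 44300 × (256 − 7.49) × 19.9 / [2360 × (1 + 0.117 × 19.9)] = 1.06×10^8 / 7855 = 13527 m³.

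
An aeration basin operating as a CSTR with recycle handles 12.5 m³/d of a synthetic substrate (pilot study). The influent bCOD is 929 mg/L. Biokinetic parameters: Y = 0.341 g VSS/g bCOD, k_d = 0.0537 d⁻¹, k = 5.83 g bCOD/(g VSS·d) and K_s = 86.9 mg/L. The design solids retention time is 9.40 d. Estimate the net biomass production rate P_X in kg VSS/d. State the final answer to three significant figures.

From the Monod/SRT balance for a CMAS, S = K_s·(1+k_d θ_c)/[θ_c·(Y k − k_d) − 1] = 86.9 × (1 + 0.0537 × 9.40) / [9.40 × (0.341 × 5.83 − 0.0537) − 1] = 130.8 / 17.18 = 7.610 mg/L.
The observed yield is Y_obs = Y/(1 + k_d·θ_c) = 0.341 / (1 + 0.0537 × 9.40) = 0.341 / 1.505 = 0.2266 g VSS per g bCOD removed.
ΔS = 929 − 7.61 = 921.4 mg/L, so the substrate removal rate is 12.5 × 921.4/1000 = 11.52 kg bCOD/d.
Biomass produced: P_X = Y_obs·Q·ΔS = 0.2266 × 11.52 ≈ 2.610 kg VSS/d.

P_X ≈ 2.61 kg VSS/d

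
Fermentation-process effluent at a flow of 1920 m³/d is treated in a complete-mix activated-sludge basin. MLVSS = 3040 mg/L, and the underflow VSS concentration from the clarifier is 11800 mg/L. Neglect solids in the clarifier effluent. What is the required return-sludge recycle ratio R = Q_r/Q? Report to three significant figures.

R ≈ 0.347

R = Q_r/Q = X/(X_r − X) = 3040 / (11800 − 3040) = 0.3470.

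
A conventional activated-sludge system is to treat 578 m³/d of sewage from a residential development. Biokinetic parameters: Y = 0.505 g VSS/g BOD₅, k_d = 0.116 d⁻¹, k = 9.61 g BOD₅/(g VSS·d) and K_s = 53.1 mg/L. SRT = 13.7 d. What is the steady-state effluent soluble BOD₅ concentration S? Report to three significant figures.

Effluent substrate depends only on kinetics and SRT: S = K_s(1 + k_d θ_c) / [θ_c(Yk − k_d) − 1] = 53.1 × (1 + 0.116 × 13.7) / [13.7 × (0.505 × 9.61 − 0.116) − 1] = 137.5 / 63.90 = 2.152 mg/L.

S ≈ 2.15 mg/L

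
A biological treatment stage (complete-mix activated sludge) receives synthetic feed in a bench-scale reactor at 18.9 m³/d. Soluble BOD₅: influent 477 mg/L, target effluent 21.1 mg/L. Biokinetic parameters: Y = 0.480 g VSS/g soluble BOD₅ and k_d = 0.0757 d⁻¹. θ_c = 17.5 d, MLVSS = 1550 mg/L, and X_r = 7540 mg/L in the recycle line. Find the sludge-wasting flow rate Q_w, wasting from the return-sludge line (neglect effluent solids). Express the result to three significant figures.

Steady-state biomass mass balance: V·X·(1 + k_d·θ_c) = Y·Q·(S₀ − S)·θ_c, so V = 0.480 × 18.9 × (477 − 21.1) × 17.5 / [1550 × (1 + 0.0757 × 17.5)] = 7.24×10^4 / 3603 = 20.09 m³.
Q_w = (V·X)/(θ_c X_r) = 20.09 × 1550 / (17.5 × 7540) = 0.2360 m³/d.

Q_w ≈ 0.236 m³/d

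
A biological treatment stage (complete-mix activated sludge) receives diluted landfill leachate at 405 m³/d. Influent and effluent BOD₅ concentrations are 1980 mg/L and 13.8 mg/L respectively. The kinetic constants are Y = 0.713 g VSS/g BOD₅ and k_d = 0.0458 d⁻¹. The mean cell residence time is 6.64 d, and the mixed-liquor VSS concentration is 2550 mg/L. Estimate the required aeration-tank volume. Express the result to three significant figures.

V ≈ 1130 m³

From the SRT design equation V = Y Q (S₀−S) θ_c / [X (1 + k_d θ_c)] = 0.713 × 405 × (1980 − 13.8) × 6.64 / [2550 × (1 + 0.0458 × 6.64)] = 3.77×10^6 / 3325 = 1134 m³.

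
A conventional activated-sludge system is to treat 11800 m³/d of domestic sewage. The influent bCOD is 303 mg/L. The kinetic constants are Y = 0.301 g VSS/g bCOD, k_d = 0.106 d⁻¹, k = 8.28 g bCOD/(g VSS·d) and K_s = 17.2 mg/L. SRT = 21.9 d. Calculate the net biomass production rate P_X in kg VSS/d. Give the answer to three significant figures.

Effluent substrate depends only on kinetics and SRT: S = K_s(1 + k_d θ_c) / [θ_c(Yk − k_d) − 1] = 17.2 × (1 + 0.106 × 21.9) / [21.9 × (0.301 × 8.28 − 0.106) − 1] = 57.13 / 51.26 = 1.114 mg/L.
Observed yield with endogenous decay: Y_obs = Y / (1 + k_d·θ_c) = 0.301 / (1 + 0.106 × 21.9) = 0.301 / 3.321 = 0.09062 g VSS/g bCOD.
Substrate removed = Q·(S₀ − S) = 11800 m³/d × (303 − 1.11) g/m³ = 3.56×10^6 g/d = 3562 kg/d.
P_X = Y_obs · Q(S₀ − S) = 0.09062 × 3562 = 322.8 kg VSS/d.

P_X ≈ 323 kg VSS/d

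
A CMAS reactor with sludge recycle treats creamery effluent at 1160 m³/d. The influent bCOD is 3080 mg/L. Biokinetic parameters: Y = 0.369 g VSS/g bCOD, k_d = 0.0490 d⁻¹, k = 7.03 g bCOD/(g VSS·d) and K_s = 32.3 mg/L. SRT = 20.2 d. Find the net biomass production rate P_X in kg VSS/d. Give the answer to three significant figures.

P_X ≈ 662 kg VSS/d

From the Monod/SRT balance for a CMAS, S = K_s·(1+k_d θ_c)/[θ_c·(Y k − k_d) − 1] = 32.3 × (1 + 0.0490 × 20.2) / [20.2 × (0.369 × 7.03 − 0.0490) − 1] = 64.27 / 50.41 = 1.275 mg/L.
Correct the yield for decay: Y_obs = Y/(1 + k_d θ_c) = 0.369 / (1 + 0.0490 × 20.2) = 0.369 / 1.990 = 0.1854.
Q·(S₀ − S) = 1160 × (3080 − 1.27) × 10⁻³ = 3571 kg/d removed.
So the net sludge growth is P_X = 0.1854 × 3571 = 662.3 kg VSS/d.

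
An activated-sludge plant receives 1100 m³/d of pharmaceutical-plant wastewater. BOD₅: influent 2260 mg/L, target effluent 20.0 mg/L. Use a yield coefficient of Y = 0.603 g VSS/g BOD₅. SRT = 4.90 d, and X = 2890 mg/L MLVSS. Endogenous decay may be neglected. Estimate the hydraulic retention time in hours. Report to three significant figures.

Biomass mass balance (decay neglected): V·X = Y·Q·(S₀ − S)·θ_c, so V = 0.603 × 1100 × (2260 − 20.0) × 4.90 / 2890 = 2519 m³.
Hydraulic retention time τ = V/Q = 2519 / 1100 = 2.290 d = 54.96 h.

τ ≈ 55.0 h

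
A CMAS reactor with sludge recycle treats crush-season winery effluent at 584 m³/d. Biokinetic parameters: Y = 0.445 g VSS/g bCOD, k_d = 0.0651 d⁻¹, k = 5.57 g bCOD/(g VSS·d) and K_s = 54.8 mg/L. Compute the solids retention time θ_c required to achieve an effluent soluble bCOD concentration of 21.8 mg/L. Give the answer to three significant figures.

From 1/θ_c = Y·k·S/(K_s + S) − k_d: Y·k·S/(K_s+S) = 0.445 × 5.57 × 21.8 / (54.8 + 21.8) = 0.7054 d⁻¹.
Then 1/θ_c = μ − k_d = 0.7054 − 0.0651 = 0.6403 d⁻¹, giving θ_c = 1.562 d.

θ_c ≈ 1.56 d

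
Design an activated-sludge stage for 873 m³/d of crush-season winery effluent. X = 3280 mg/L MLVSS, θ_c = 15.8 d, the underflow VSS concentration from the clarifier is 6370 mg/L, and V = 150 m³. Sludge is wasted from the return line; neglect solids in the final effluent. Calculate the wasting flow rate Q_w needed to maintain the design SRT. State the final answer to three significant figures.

Q_w ≈ 4.89 m³/d

θ_c = V·X/(Q_w·X_r) when wasting from the recycle, so Q_w = V·X/(θ_c·X_r) = 150.0 × 3280 / (15.8 × 6370) = 4.888 m³/d.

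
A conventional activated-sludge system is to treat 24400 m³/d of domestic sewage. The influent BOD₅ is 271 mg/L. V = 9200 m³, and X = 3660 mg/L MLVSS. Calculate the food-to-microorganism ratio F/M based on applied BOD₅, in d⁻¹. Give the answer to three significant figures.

F/M = applied load / biomass = Q·S₀/(V·X) = 24400 × 271 / (9200 × 3660) = 0.1964 d⁻¹.

F/M ≈ 0.196 d⁻¹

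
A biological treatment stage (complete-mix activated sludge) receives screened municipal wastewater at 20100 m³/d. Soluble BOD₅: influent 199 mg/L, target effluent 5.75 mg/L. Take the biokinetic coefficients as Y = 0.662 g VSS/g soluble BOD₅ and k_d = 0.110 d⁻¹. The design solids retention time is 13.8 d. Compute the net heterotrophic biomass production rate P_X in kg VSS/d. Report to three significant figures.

Correct the yield for decay: Y_obs = Y/(1 + k_d θ_c) = 0.662 / (1 + 0.110 × 13.8) = 0.662 / 2.518 = 0.2629.
Substrate removed = Q·(S₀ − S) = 20100 m³/d × (199 − 5.75) g/m³ = 3.88×10^6 g/d = 3884 kg/d.
P_X = Y_obs · Q(S₀ − S) = 0.2629 × 3884 = 1021 kg VSS/d.

P_X ≈ 1020 kg VSS/d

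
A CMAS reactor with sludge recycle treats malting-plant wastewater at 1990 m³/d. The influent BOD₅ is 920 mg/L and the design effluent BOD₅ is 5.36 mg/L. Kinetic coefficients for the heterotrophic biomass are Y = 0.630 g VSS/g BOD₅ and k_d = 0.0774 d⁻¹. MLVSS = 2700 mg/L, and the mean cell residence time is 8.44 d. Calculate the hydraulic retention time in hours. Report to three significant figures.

τ ≈ 26.1 h

Steady-state biomass mass balance: V·X·(1 + k_d·θ_c) = Y·Q·(S₀ − S)·θ_c, so V = 0.630 × 1990 × (920 − 5.36) × 8.44 / [2700 × (1 + 0.0774 × 8.44)] = 9.68×10^6 / 4464 = 2168 m³.
τ = V/Q = 2168/1990 = 1.090 d, or 26.15 h.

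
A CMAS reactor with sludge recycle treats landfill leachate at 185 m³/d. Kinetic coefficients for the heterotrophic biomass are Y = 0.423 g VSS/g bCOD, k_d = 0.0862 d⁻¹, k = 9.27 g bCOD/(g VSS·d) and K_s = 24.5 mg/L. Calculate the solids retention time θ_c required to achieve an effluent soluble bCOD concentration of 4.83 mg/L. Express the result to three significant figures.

θ_c ≈ 1.79 d

At the target effluent, Y k S/(K_s+S) = 0.423×9.27×4.83/29.33 = 0.6457 d⁻¹.
Then 1/θ_c = μ − k_d = 0.6457 − 0.0862 = 0.5595 d⁻¹, giving θ_c = 1.787 d.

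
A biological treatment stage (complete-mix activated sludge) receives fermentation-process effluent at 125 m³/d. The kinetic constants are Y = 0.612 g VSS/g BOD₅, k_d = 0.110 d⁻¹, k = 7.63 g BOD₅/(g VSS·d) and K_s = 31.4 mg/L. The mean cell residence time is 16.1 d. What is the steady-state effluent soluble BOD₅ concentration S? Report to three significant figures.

S ≈ 1.20 mg/L

Effluent substrate depends only on kinetics and SRT: S = K_s(1 + k_d θ_c) / [θ_c(Yk − k_d) − 1] = 31.4 × (1 + 0.110 × 16.1) / [16.1 × (0.612 × 7.63 − 0.110) − 1] = 87.01 / 72.41 = 1.202 mg/L.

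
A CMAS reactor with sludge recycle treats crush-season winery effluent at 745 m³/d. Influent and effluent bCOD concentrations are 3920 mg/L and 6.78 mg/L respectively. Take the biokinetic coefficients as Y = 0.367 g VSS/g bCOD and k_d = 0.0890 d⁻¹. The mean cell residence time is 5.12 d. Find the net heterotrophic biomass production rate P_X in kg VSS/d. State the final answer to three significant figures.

The observed yield is Y_obs = Y/(1 + k_d·θ_c) = 0.367 / (1 + 0.0890 × 5.12) = 0.367 / 1.456 = 0.2521 g VSS per g bCOD removed.
Substrate removed = Q·(S₀ − S) = 745 m³/d × (3920 − 6.78) g/m³ = 2.92×10^6 g/d = 2915 kg/d.
P_X = Y_obs · Q(S₀ − S) = 0.2521 × 2915 = 735.0 kg VSS/d.

P_X ≈ 735 kg VSS/d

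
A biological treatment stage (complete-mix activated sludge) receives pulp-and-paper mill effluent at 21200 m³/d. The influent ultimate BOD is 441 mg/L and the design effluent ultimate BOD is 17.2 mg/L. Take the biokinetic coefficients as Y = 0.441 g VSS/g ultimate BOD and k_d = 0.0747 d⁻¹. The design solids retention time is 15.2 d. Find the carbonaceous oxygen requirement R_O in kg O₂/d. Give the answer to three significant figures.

R_O ≈ 6350 kg O₂/d

Y_obs = Y / (1 + k_d θ_c) = 0.441 / (1 + 0.0747 × 15.2) = 0.441 / 2.135 = 0.2065.
Substrate removed = Q·(S₀ − S) = 21200 m³/d × (441 − 17.2) g/m³ = 8.98×10^6 g/d = 8985 kg/d.
Biomass synthesised: P_X = Y_obs × 8985 = 1855 kg VSS/d.
R_O = Q·ΔS − 1.42 P_X = 8985 − 2635 = 6350 kg O₂/d.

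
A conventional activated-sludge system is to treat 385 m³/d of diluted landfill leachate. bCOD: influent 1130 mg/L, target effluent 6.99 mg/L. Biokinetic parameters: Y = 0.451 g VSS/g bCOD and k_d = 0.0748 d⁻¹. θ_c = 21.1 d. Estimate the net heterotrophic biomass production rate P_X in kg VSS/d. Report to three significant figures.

Y_obs = Y / (1 + k_d θ_c) = 0.451 / (1 + 0.0748 × 21.1) = 0.451 / 2.578 = 0.1749.
Substrate removed = Q·(S₀ − S) = 385 m³/d × (1130 − 6.99) g/m³ = 4.32×10^5 g/d = 432.4 kg/d.
So the net sludge growth is P_X = 0.1749 × 432.4 = 75.63 kg VSS/d.

P_X ≈ 75.6 kg VSS/d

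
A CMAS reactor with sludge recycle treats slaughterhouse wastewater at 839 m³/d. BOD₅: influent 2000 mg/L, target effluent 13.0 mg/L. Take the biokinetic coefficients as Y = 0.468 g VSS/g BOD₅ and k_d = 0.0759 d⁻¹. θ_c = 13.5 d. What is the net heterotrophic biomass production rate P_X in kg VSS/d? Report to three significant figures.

The observed yield is Y_obs = Y/(1 + k_d·θ_c) = 0.468 / (1 + 0.0759 × 13.5) = 0.468 / 2.025 = 0.2312 g VSS per g BOD₅ removed.
ΔS = 2000 − 13.0 = 1987 mg/L, so the substrate removal rate is 839 × 1987/1000 = 1667 kg BOD₅/d.
So the net sludge growth is P_X = 0.2312 × 1667 = 385.4 kg VSS/d.

P_X ≈ 385 kg VSS/d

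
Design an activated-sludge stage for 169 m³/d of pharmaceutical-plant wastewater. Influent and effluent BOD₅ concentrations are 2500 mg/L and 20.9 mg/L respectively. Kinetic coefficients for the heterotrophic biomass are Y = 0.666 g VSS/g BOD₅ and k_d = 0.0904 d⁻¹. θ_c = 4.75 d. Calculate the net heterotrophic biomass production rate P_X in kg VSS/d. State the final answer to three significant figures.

P_X ≈ 195 kg VSS/d

Correct the yield for decay: Y_obs = Y/(1 + k_d θ_c) = 0.666 / (1 + 0.0904 × 4.75) = 0.666 / 1.429 = 0.4659.
ΔS = 2500 − 20.9 = 2479 mg/L, so the substrate removal rate is 169 × 2479/1000 = 419.0 kg BOD₅/d.
Biomass produced: P_X = Y_obs·Q·ΔS = 0.4659 × 419.0 ≈ 195.2 kg VSS/d.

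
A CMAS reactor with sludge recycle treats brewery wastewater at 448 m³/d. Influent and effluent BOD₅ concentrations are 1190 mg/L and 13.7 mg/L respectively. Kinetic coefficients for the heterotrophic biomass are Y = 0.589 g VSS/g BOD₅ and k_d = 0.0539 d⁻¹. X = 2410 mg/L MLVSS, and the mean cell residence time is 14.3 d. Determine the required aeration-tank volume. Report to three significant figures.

From the SRT design equation V = Y Q (S₀−S) θ_c / [X (1 + k_d θ_c)] = 0.589 × 448 × (1190 − 13.7) × 14.3 / [2410 × (1 + 0.0539 × 14.3)] = 4.44×10^6 / 4268 = 1040 m³.

V ≈ 1040 m³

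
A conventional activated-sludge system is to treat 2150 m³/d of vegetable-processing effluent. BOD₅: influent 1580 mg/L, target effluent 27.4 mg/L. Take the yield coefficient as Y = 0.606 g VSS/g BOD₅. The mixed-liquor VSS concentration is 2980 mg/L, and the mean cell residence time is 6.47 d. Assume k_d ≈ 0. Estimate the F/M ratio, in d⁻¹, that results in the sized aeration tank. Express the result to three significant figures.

F/M ≈ 0.260 d⁻¹

With k_d = 0 the design equation reduces to V = Y Q (S₀−S) θ_c / X = 0.606 × 2150 × (1580 − 27.4) × 6.47 / 2980 = 4392 m³.
Food-to-microorganism ratio F/M = Q S₀ / (V X) = 2150 × 1580 / (4392 × 2980) = 0.2595 d⁻¹.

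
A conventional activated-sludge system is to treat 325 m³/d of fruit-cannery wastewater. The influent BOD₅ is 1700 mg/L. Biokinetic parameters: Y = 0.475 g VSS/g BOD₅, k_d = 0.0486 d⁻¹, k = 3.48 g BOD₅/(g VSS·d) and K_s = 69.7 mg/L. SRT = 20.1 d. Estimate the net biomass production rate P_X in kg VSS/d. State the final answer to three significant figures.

P_X ≈ 132 kg VSS/d

From the Monod/SRT balance for a CMAS, S = K_s·(1+k_d θ_c)/[θ_c·(Y k − k_d) − 1] = 69.7 × (1 + 0.0486 × 20.1) / [20.1 × (0.475 × 3.48 − 0.0486) − 1] = 137.8 / 31.25 = 4.409 mg/L.
Y_obs = Y / (1 + k_d θ_c) = 0.475 / (1 + 0.0486 × 20.1) = 0.475 / 1.977 = 0.2403.
Mass of BOD₅ removed per day: Q(S₀ − S) = 325 × 1696 g/m³ = 551.1 kg/d.
Net biomass production P_X = Y_obs × Q·(S₀ − S) = 0.2403 × 551.1 = 132.4 kg VSS/d.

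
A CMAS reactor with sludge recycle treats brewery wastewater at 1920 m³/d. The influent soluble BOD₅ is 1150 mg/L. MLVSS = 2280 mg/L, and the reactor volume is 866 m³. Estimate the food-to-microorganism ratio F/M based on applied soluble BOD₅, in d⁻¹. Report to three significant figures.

F/M ≈ 1.12 d⁻¹

F/M = applied load / biomass = Q·S₀/(V·X) = 1920 × 1150 / (866.0 × 2280) = 1.118 d⁻¹.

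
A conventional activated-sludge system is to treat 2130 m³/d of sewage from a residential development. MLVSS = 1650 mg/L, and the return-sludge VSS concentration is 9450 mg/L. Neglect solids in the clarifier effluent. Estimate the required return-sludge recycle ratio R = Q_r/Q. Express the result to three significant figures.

R = Q_r/Q = X/(X_r − X) = 1650 / (9450 − 1650) = 0.2115.

R ≈ 0.212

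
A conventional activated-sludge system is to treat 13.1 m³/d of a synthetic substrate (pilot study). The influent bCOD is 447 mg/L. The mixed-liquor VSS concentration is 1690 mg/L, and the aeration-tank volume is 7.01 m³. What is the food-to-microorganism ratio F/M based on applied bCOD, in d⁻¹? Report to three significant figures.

F/M ≈ 0.494 d⁻¹

Food-to-microorganism ratio F/M = Q S₀ / (V X) = 13.1 × 447 / (7.010 × 1690) = 0.4943 d⁻¹.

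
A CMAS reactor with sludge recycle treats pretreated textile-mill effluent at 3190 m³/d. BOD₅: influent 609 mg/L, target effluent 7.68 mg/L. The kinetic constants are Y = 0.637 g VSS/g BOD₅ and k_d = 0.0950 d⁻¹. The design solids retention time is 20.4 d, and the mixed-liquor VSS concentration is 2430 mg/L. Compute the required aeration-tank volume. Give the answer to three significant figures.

V ≈ 3490 m³

Steady-state biomass mass balance: V·X·(1 + k_d·θ_c) = Y·Q·(S₀ − S)·θ_c, so V = 0.637 × 3190 × (609 − 7.68) × 20.4 / [2430 × (1 + 0.0950 × 20.4)] = 2.49×10^7 / 7139 = 3491 m³.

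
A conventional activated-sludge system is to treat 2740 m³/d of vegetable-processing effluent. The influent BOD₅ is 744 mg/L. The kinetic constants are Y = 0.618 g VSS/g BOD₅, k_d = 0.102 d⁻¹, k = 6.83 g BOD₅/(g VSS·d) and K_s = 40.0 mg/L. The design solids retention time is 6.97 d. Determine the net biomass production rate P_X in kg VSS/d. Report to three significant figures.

For a completely mixed reactor with recycle the Lawrence–McCarty relation gives S = K_s·(1 + k_d·θ_c) / [θ_c·(Y·k − k_d) − 1] = 40.0 × (1 + 0.102 × 6.97) / [6.97 × (0.618 × 6.83 − 0.102) − 1] = 68.44 / 27.71 = 2.470 mg/L.
Observed yield with endogenous decay: Y_obs = Y / (1 + k_d·θ_c) = 0.618 / (1 + 0.102 × 6.97) = 0.618 / 1.711 = 0.3612 g VSS/g BOD₅.
Q·(S₀ − S) = 2740 × (744 − 2.47) × 10⁻³ = 2032 kg/d removed.
P_X = Y_obs · Q(S₀ − S) = 0.3612 × 2032 = 733.9 kg VSS/d.

P_X ≈ 734 kg VSS/d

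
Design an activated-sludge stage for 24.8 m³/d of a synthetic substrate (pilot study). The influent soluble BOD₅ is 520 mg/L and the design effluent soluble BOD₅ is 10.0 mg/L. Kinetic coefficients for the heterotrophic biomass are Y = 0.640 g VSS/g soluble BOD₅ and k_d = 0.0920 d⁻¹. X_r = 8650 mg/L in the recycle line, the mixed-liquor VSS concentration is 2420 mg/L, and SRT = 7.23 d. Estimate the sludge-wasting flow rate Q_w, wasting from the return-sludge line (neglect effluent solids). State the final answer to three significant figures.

Q_w ≈ 0.562 m³/d

Rearranging the biomass balance for a CMAS with decay, V = Y·Q·ΔS·θ_c / [X·(1+k_d θ_c)] = 0.640 × 24.8 × (520 − 10.0) × 7.23 / [2420 × (1 + 0.0920 × 7.23)] = 5.85×10^4 / 4030 = 14.52 m³.
Wasting from the return line (neglecting effluent solids): Q_w = V·X / (θ_c·X_r) = 14.52 × 2420 / (7.23 × 8650) = 0.5620 m³/d.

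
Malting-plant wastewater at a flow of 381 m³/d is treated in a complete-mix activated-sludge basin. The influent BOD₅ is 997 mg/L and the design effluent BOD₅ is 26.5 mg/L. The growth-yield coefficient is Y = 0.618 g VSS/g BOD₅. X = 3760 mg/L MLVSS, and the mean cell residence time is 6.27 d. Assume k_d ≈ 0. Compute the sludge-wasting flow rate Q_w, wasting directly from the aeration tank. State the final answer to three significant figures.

V·X = Y·Q·ΔS·θ_c gives V = 0.618 × 381 × (997 − 26.5) × 6.27 / 3760 = 381.1 m³.
For wasting at MLVSS concentration, Q_w = V/θ_c = 381.1/6.27 = 60.77 m³/d.

Q_w ≈ 60.8 m³/d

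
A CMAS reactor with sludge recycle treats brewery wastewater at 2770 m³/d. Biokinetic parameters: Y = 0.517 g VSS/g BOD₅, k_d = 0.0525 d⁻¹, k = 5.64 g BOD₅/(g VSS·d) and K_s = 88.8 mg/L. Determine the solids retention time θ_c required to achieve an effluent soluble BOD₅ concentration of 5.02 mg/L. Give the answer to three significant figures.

θ_c ≈ 9.66 d

At the target effluent, Y k S/(K_s+S) = 0.517×5.64×5.02/93.82 = 0.1560 d⁻¹.
1/θ_c = 0.1560 − 0.0525 = 0.1035 d⁻¹, so θ_c = 9.660 d.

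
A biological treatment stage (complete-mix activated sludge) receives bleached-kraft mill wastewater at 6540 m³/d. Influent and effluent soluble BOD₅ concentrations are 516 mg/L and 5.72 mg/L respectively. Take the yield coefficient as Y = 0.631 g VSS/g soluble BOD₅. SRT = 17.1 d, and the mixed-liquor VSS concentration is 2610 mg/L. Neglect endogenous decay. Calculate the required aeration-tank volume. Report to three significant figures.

V ≈ 13800 m³

With k_d = 0 the design equation reduces to V = Y Q (S₀−S) θ_c / X = 0.631 × 6540 × (516 − 5.72) × 17.1 / 2610 = 13797 m³.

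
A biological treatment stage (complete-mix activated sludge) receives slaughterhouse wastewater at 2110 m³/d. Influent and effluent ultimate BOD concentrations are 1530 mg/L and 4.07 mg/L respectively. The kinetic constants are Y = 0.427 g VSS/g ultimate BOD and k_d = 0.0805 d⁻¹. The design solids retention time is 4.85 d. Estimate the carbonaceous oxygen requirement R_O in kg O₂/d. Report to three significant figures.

Y_obs = Y / (1 + k_d θ_c) = 0.427 / (1 + 0.0805 × 4.85) = 0.427 / 1.390 = 0.3071.
ΔS = 1530 − 4.07 = 1526 mg/L, so the substrate removal rate is 2110 × 1526/1000 = 3220 kg ultimate BOD/d.
Net sludge production P_X = 0.3071 × 3220 = 988.8 kg VSS/d.
R_O = Q·ΔS − 1.42 P_X = 3220 − 1404 = 1816 kg O₂/d.

R_O ≈ 1820 kg O₂/d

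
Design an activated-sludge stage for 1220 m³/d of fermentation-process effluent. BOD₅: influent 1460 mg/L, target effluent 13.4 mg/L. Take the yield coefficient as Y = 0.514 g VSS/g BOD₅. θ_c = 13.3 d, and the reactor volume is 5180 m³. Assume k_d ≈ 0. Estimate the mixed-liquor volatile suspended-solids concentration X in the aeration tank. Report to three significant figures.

X ≈ 2330 mg/L

X = Y·Q·ΔS·θ_c / V = 0.514 × 1220 × (1460 − 13.4) × 13.3 / 5180 = 2329 mg/L.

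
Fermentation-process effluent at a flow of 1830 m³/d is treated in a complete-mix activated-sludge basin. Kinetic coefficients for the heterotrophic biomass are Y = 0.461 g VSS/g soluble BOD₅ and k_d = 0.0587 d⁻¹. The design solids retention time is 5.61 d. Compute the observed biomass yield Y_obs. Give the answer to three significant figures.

Y_obs ≈ 0.347 g VSS/g soluble BOD₅

Observed yield with endogenous decay: Y_obs = Y / (1 + k_d·θ_c) = 0.461 / (1 + 0.0587 × 5.61) = 0.461 / 1.329 = 0.3468 g VSS/g soluble BOD₅.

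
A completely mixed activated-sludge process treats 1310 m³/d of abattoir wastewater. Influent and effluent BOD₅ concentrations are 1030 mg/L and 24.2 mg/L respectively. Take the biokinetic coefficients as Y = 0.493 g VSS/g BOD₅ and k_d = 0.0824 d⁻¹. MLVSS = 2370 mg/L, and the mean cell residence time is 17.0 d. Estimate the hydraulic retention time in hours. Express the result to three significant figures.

From the SRT design equation V = Y Q (S₀−S) θ_c / [X (1 + k_d θ_c)] = 0.493 × 1310 × (1030 − 24.2) × 17.0 / [2370 × (1 + 0.0824 × 17.0)] = 1.1×10^7 / 5690 = 1941 m³.
HRT = V/Q = 1941 m³ / 1310 m³·d⁻¹ = 1.482 d × 24 = 35.56 h.

τ ≈ 35.6 h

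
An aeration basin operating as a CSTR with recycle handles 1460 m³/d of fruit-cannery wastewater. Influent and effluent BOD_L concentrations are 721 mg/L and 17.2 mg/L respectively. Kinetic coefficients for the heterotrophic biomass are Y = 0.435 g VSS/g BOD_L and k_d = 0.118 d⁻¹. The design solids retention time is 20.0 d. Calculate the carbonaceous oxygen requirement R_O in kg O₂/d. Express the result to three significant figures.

Y_obs = Y / (1 + k_d θ_c) = 0.435 / (1 + 0.118 × 20.0) = 0.435 / 3.360 = 0.1295.
ΔS = 721 − 17.2 = 703.8 mg/L, so the substrate removal rate is 1460 × 703.8/1000 = 1028 kg BOD_L/d.
Biomass synthesised: P_X = Y_obs × 1028 = 133.0 kg VSS/d.
R_O = Q·ΔS − 1.42 P_X = 1028 − 188.9 = 838.6 kg O₂/d.

R_O ≈ 839 kg O₂/d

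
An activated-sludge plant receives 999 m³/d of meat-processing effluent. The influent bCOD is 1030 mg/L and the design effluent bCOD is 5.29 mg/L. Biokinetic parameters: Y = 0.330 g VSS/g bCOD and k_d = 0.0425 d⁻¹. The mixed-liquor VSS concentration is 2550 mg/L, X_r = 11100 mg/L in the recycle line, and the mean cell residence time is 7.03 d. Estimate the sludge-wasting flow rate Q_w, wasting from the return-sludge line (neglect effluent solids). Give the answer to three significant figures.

Steady-state biomass mass balance: V·X·(1 + k_d·θ_c) = Y·Q·(S₀ − S)·θ_c, so V = 0.330 × 999 × (1030 − 5.29) × 7.03 / [2550 × (1 + 0.0425 × 7.03)] = 2.37×10^6 / 3312 = 717.1 m³.
Wasting from the return line (neglecting effluent solids): Q_w = V·X / (θ_c·X_r) = 717.1 × 2550 / (7.03 × 11100) = 23.43 m³/d.

Q_w ≈ 23.4 m³/d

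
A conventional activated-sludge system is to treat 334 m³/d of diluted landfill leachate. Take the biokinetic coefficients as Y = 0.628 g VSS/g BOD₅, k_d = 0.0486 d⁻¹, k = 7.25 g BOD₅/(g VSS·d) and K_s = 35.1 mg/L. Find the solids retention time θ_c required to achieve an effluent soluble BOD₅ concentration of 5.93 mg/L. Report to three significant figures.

At the target effluent, Y k S/(K_s+S) = 0.628×7.25×5.93/41.03 = 0.6580 d⁻¹.
1/θ_c = 0.6580 − 0.0486 = 0.6094 d⁻¹, so θ_c = 1.641 d.

θ_c ≈ 1.64 d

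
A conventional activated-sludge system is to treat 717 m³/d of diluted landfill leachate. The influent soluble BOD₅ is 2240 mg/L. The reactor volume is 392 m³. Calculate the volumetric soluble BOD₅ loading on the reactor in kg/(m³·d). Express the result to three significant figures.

L_v ≈ 4.10 kg soluble BOD₅/(m³·d)

Applied soluble BOD₅ load per unit volume = Q·S₀/V = (717 × 2240/1000)/392.0 = 4.097 kg soluble BOD₅·m⁻³·d⁻¹.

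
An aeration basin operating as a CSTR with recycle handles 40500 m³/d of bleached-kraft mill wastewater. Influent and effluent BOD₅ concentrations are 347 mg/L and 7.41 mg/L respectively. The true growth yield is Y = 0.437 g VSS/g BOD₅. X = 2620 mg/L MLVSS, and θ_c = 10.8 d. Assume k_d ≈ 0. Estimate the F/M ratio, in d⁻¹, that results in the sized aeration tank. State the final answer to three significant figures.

F/M ≈ 0.217 d⁻¹

Biomass mass balance (decay neglected): V·X = Y·Q·(S₀ − S)·θ_c, so V = 0.437 × 40500 × (347 − 7.41) × 10.8 / 2620 = 24775 m³.
F/M = applied load / biomass = Q·S₀/(V·X) = 40500 × 347 / (24775 × 2620) = 0.2165 d⁻¹.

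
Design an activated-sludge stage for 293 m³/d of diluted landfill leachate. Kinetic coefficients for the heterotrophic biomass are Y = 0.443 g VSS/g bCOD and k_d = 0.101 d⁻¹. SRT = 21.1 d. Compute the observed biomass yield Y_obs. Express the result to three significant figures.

Y_obs = Y / (1 + k_d θ_c) = 0.443 / (1 + 0.101 × 21.1) = 0.443 / 3.131 = 0.1415.

Y_obs ≈ 0.141 g VSS/g bCOD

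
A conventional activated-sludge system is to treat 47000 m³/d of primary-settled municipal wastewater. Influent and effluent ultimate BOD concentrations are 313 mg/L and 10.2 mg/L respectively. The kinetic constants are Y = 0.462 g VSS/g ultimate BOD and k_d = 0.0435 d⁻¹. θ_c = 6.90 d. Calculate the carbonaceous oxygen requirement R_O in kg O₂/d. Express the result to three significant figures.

Observed yield with endogenous decay: Y_obs = Y / (1 + k_d·θ_c) = 0.462 / (1 + 0.0435 × 6.90) = 0.462 / 1.300 = 0.3553 g VSS/g ultimate BOD.
ΔS = 313 − 10.2 = 302.8 mg/L, so the substrate removal rate is 47000 × 302.8/1000 = 14232 kg ultimate BOD/d.
Net sludge production P_X = 0.3553 × 14232 = 5057 kg VSS/d.
R_O = Q·ΔS − 1.42 P_X = 14232 − 7181 = 7051 kg O₂/d.

R_O ≈ 7050 kg O₂/d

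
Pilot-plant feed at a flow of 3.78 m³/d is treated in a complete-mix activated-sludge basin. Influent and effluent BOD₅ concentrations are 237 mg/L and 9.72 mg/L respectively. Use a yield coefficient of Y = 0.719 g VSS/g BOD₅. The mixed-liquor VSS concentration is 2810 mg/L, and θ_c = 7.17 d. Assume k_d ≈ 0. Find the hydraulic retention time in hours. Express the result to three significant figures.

V·X = Y·Q·ΔS·θ_c gives V = 0.719 × 3.78 × (237 − 9.72) × 7.17 / 2810 = 1.576 m³.
τ = V/Q = 1.576/3.78 = 0.4170 d, or 10.01 h.

τ ≈ 10.0 h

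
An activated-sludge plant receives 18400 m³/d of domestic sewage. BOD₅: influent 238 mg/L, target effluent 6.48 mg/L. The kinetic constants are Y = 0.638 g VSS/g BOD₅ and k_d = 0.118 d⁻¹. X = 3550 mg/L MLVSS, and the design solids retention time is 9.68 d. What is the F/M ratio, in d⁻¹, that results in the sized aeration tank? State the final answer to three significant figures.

F/M ≈ 0.357 d⁻¹

Steady-state biomass mass balance: V·X·(1 + k_d·θ_c) = Y·Q·(S₀ − S)·θ_c, so V = 0.638 × 18400 × (238 − 6.48) × 9.68 / [3550 × (1 + 0.118 × 9.68)] = 2.63×10^7 / 7605 = 3459 m³.
Food-to-microorganism ratio F/M = Q S₀ / (V X) = 18400 × 238 / (3459 × 3550) = 0.3566 d⁻¹.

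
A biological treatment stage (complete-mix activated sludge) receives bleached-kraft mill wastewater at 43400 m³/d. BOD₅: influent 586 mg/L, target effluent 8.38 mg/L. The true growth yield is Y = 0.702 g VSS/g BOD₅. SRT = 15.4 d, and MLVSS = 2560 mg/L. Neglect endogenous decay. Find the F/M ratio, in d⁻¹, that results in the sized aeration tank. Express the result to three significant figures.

With k_d = 0 the design equation reduces to V = Y Q (S₀−S) θ_c / X = 0.702 × 43400 × (586 − 8.38) × 15.4 / 2560 = 105864 m³.
F/M = Q·S₀ / (V·X) = 43400 × 586 / (105864 × 2560) = 0.09384 g BOD₅·(g VSS·d)⁻¹.

F/M ≈ 0.0938 d⁻¹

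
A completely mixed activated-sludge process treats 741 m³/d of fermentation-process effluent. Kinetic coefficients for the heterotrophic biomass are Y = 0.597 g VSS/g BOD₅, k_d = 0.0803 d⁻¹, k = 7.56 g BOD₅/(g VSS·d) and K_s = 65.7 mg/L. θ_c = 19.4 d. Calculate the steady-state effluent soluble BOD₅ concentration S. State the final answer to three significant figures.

S ≈ 1.98 mg/L

Effluent substrate depends only on kinetics and SRT: S = K_s(1 + k_d θ_c) / [θ_c(Yk − k_d) − 1] = 65.7 × (1 + 0.0803 × 19.4) / [19.4 × (0.597 × 7.56 − 0.0803) − 1] = 168.0 / 85.00 = 1.977 mg/L.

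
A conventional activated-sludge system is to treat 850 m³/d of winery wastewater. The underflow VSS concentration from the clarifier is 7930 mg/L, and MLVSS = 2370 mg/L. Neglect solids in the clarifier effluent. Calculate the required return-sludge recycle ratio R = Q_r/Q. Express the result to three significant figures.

Mass balance around the secondary clarifier (neglecting effluent solids): R = X / (X_r − X) = 2370 / (7930 − 2370) = 0.4263.

R ≈ 0.426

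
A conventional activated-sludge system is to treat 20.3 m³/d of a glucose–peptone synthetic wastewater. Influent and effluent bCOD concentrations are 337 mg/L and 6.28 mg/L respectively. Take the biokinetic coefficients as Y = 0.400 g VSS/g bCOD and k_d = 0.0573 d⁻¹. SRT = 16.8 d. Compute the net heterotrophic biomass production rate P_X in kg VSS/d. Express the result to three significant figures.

P_X ≈ 1.37 kg VSS/d

Observed yield with endogenous decay: Y_obs = Y / (1 + k_d·θ_c) = 0.400 / (1 + 0.0573 × 16.8) = 0.400 / 1.963 = 0.2038 g VSS/g bCOD.
Q·(S₀ − S) = 20.3 × (337 − 6.28) × 10⁻³ = 6.714 kg/d removed.
So the net sludge growth is P_X = 0.2038 × 6.714 = 1.368 kg VSS/d.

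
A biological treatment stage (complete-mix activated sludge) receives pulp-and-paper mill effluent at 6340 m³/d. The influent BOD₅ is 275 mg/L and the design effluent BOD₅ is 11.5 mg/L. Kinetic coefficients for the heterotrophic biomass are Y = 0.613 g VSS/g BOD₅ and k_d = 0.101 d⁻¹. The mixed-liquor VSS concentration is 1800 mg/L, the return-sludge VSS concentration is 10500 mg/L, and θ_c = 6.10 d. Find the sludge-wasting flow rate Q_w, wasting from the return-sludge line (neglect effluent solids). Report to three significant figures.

Q_w ≈ 60.3 m³/d

Steady-state biomass mass balance: V·X·(1 + k_d·θ_c) = Y·Q·(S₀ − S)·θ_c, so V = 0.613 × 6340 × (275 − 11.5) × 6.10 / [1800 × (1 + 0.101 × 6.10)] = 6.25×10^6 / 2909 = 2147 m³.
θ_c = V·X/(Q_w·X_r) when wasting from the recycle, so Q_w = V·X/(θ_c·X_r) = 2147 × 1800 / (6.10 × 10500) = 60.35 m³/d.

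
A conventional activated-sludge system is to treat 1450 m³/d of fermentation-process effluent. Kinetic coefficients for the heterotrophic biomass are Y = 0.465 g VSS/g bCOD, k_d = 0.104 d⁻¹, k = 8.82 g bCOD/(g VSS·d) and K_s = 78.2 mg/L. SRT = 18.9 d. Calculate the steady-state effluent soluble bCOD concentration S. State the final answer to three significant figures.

S ≈ 3.11 mg/L

For a completely mixed reactor with recycle the Lawrence–McCarty relation gives S = K_s·(1 + k_d·θ_c) / [θ_c·(Y·k − k_d) − 1] = 78.2 × (1 + 0.104 × 18.9) / [18.9 × (0.465 × 8.82 − 0.104) − 1] = 231.9 / 74.55 = 3.111 mg/L.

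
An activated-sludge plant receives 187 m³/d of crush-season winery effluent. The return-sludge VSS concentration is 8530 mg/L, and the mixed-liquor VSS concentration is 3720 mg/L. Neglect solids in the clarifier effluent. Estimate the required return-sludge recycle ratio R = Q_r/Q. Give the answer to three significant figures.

Solids balance on the clarifier gives (1+R)X = R·X_r, so R = X/(X_r − X) = 3720 / (8530 − 3720) = 0.7734.

R ≈ 0.773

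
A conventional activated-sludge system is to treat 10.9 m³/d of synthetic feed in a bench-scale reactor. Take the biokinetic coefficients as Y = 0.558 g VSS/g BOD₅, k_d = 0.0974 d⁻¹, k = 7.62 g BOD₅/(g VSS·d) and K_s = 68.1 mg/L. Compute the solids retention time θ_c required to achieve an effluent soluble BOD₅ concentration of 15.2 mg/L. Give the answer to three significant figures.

θ_c ≈ 1.47 d

At the target effluent, Y k S/(K_s+S) = 0.558×7.62×15.2/83.30 = 0.7759 d⁻¹.
1/θ_c = 0.7759 − 0.0974 = 0.6785 d⁻¹, so θ_c = 1.474 d.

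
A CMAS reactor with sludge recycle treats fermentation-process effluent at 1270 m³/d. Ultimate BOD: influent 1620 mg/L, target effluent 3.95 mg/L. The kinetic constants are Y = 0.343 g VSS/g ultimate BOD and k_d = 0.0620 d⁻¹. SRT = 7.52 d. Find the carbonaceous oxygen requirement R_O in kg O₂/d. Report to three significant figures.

R_O ≈ 1370 kg O₂/d

Y_obs = Y / (1 + k_d θ_c) = 0.343 / (1 + 0.0620 × 7.52) = 0.343 / 1.466 = 0.2339.
Mass of ultimate BOD removed per day: Q(S₀ − S) = 1270 × 1616 g/m³ = 2052 kg/d.
P_X = Y_obs·Q·(S₀ − S) = 0.2339 × 2052 = 480.1 kg VSS/d.
R_O = Q·(S₀ − S) − 1.42·P_X = 2052 − 1.42 × 480.1 = 1371 kg O₂/d.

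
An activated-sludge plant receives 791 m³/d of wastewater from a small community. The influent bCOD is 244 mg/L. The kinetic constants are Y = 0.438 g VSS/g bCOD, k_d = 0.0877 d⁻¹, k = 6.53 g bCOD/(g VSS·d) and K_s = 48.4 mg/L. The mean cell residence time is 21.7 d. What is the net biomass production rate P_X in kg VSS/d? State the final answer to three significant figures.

P_X ≈ 28.8 kg VSS/d

For a completely mixed reactor with recycle the Lawrence–McCarty relation gives S = K_s·(1 + k_d·θ_c) / [θ_c·(Y·k − k_d) − 1] = 48.4 × (1 + 0.0877 × 21.7) / [21.7 × (0.438 × 6.53 − 0.0877) − 1] = 140.5 / 59.16 = 2.375 mg/L.
Observed yield with endogenous decay: Y_obs = Y / (1 + k_d·θ_c) = 0.438 / (1 + 0.0877 × 21.7) = 0.438 / 2.903 = 0.1509 g VSS/g bCOD.
Mass of bCOD removed per day: Q(S₀ − S) = 791 × 241.6 g/m³ = 191.1 kg/d.
Biomass produced: P_X = Y_obs·Q·ΔS = 0.1509 × 191.1 ≈ 28.84 kg VSS/d.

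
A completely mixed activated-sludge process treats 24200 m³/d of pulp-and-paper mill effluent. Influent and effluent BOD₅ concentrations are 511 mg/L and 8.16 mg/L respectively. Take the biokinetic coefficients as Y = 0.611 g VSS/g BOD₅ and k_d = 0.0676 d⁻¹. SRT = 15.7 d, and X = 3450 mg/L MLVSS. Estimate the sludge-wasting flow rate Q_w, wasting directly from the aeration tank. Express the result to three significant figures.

Q_w ≈ 1050 m³/d

From the SRT design equation V = Y Q (S₀−S) θ_c / [X (1 + k_d θ_c)] = 0.611 × 24200 × (511 − 8.16) × 15.7 / [3450 × (1 + 0.0676 × 15.7)] = 1.17×10^8 / 7112 = 16414 m³.
For wasting at MLVSS concentration, Q_w = V/θ_c = 16414/15.7 = 1045 m³/d.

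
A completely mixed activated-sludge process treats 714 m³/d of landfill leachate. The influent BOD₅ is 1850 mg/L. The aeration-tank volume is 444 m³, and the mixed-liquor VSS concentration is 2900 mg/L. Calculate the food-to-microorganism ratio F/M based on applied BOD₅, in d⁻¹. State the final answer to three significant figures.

F/M ≈ 1.03 d⁻¹

F/M = applied load / biomass = Q·S₀/(V·X) = 714 × 1850 / (444.0 × 2900) = 1.026 d⁻¹.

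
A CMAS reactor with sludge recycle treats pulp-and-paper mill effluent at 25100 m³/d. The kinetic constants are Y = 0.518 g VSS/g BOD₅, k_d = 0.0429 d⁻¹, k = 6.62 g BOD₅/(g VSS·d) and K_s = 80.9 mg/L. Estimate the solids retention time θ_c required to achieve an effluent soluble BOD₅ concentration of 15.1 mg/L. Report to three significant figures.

From 1/θ_c = Y·k·S/(K_s + S) − k_d: Y·k·S/(K_s+S) = 0.518 × 6.62 × 15.1 / (80.9 + 15.1) = 0.5394 d⁻¹.
Then 1/θ_c = μ − k_d = 0.5394 − 0.0429 = 0.4965 d⁻¹, giving θ_c = 2.014 d.

θ_c ≈ 2.01 d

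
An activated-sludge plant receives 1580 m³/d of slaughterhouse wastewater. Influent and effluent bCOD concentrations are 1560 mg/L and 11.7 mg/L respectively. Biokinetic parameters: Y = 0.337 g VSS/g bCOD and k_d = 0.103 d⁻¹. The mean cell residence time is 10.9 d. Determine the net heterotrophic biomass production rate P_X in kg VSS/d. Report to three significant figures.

P_X ≈ 388 kg VSS/d

The observed yield is Y_obs = Y/(1 + k_d·θ_c) = 0.337 / (1 + 0.103 × 10.9) = 0.337 / 2.123 = 0.1588 g VSS per g bCOD removed.
Q·(S₀ − S) = 1580 × (1560 − 11.7) × 10⁻³ = 2446 kg/d removed.
Biomass produced: P_X = Y_obs·Q·ΔS = 0.1588 × 2446 ≈ 388.4 kg VSS/d.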